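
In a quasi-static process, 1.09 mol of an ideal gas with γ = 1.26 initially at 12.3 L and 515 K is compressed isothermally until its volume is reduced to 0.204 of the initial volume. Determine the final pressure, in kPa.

P₁ = nRT₁/V₁ = 1.09×8.314×515/12.3 = 379 kPa.
Isothermal: T stays 515 K; PV = const ⇒ V₂ = 2.51 L, P₂ = 1860 kPa.

1860 kPa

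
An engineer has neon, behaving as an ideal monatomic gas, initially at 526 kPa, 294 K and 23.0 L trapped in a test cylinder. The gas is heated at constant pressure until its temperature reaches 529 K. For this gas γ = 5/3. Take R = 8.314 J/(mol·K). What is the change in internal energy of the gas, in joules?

14500 J

n = P₁V₁/(RT₁) = 526×23.0/(8.314×294) = 4.95 mol.
Isobaric: P stays 526 kPa; V/T = const ⇒ T₂ = 529 K, V₂ = 41.4 L.
For an ideal gas ΔU = nCvΔT with Cv = (3/2)R = 12.5 J/(mol·K).
ΔU = 4.95×12.5×(529−294) = 14500 J.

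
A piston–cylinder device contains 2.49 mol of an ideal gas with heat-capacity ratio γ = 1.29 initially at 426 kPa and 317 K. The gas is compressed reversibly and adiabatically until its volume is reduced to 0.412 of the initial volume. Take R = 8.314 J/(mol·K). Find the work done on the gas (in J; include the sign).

V₁ = nRT₁/P₁ = 2.49×8.314×317/426 = 15.4 L.
Adiabatic: TV^(γ−1) = const ⇒ T₂ = 317×(2.43)^0.290 = 410 K; PV^γ = const ⇒ P₂ = 1340 kPa.
ΔU = nCvΔT = 2.49×28.7×(410−317) = 6640 J.
Q = 0 for an adiabatic process, so W = −ΔU = -6640 J.
Work done on the gas = −W_by = 6640 J.

6640 J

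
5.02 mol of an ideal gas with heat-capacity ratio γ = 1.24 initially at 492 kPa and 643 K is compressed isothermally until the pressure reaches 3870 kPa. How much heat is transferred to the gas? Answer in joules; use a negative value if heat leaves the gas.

V₁ = nRT₁/P₁ = 5.02×8.314×643/492 = 54.5 L.
Isothermal: T stays 643 K; PV = const ⇒ V₂ = 6.93 L, P₂ = 3870 kPa.
ΔU = 0 (ideal gas, T constant).
W = nRT ln(V₂/V₁) = 5.02×8.314×643×ln(0.127) = -55400 J.
Q = ΔU + W = -55400 J.

-55400 J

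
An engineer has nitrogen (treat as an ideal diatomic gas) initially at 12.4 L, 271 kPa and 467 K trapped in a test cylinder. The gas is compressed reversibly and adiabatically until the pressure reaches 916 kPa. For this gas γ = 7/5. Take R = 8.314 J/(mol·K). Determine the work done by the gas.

-3500 J

n = P₁V₁/(RT₁) = 271×12.4/(8.314×467) = 0.865 mol.
Adiabatic: T₂/T₁ = (P₂/P₁)^((γ−1)/γ) ⇒ T₂ = 467×(3.38)^0.286 = 661 K; V₂ = 5.20 L.
ΔU = nCvΔT = 0.865×20.8×(661−467) = 3500 J.
Q = 0 for an adiabatic process, so W = −ΔU = -3500 J.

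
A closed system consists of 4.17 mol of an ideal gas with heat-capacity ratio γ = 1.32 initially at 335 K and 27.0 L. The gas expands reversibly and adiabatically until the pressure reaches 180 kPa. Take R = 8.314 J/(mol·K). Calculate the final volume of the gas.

P₁ = nRT₁/V₁ = 4.17×8.314×335/27.0 = 430 kPa.
Adiabatic: T₂/T₁ = (P₂/P₁)^((γ−1)/γ) ⇒ T₂ = 335×(0.418)^0.242 = 271 K; V₂ = 52.2 L.

52.2 L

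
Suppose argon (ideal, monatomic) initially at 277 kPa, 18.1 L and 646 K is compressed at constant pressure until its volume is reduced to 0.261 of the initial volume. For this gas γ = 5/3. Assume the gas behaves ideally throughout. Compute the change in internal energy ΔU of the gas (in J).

-5560 J

n = P₁V₁/(RT₁) = 277×18.1/(8.314×646) = 0.934 mol.
Isobaric: P stays 277 kPa; V/T = const ⇒ T₂ = 169 K, V₂ = 4.72 L.
For an ideal gas ΔU = nCvΔT with Cv = (3/2)R = 12.5 J/(mol·K).
ΔU = 0.934×12.5×(169−646) = -5560 J.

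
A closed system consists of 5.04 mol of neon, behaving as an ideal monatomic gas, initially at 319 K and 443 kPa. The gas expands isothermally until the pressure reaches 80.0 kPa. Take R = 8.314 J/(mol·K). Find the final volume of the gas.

V₁ = nRT₁/P₁ = 5.04×8.314×319/443 = 30.2 L.
Isothermal: T stays 319 K; PV = const ⇒ V₂ = 167 L, P₂ = 80.0 kPa.

167 L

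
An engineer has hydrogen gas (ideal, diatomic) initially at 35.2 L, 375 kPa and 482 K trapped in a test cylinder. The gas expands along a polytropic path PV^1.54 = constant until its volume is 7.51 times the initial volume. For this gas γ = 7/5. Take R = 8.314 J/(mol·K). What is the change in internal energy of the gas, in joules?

-21900 J

n = P₁V₁/(RT₁) = 375×35.2/(8.314×482) = 3.29 mol.
Polytropic n=1.54: T₂ = T₁(V₁/V₂)^(n−1) = 482×(0.133)^0.54 = 162 K; P₂ = P₁(V₁/V₂)^n = 16.8 kPa.
For an ideal gas ΔU = nCvΔT with Cv = (5/2)R = 20.8 J/(mol·K).
ΔU = 3.29×20.8×(162−482) = -21900 J.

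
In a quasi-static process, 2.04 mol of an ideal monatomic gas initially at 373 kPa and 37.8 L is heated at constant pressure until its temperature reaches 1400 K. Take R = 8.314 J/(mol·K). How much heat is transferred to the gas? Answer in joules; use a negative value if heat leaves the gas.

T₁ = P₁V₁/(nR) = 373×37.8/(2.04×8.314) = 831 K.
Isobaric: P stays 373 kPa; V/T = const ⇒ T₂ = 1400 K, V₂ = 63.7 L.
W = PΔV = 373×(63.7−37.8) kPa·L = 9650 J.
ΔU = nCvΔT = 2.04×12.5×(1400−831) = 14500 J.
Q = ΔU + W = nCpΔT = 24100 J.

24100 J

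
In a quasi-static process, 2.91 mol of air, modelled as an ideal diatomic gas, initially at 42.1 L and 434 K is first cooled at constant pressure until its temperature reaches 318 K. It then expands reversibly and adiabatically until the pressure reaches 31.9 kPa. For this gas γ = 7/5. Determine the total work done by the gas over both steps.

5740 J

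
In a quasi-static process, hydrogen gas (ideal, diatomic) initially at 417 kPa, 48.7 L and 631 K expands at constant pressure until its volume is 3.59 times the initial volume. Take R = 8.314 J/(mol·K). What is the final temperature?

Isobaric: P stays 417 kPa; V/T = const ⇒ T₂ = 2270 K, V₂ = 175 L.

2270 K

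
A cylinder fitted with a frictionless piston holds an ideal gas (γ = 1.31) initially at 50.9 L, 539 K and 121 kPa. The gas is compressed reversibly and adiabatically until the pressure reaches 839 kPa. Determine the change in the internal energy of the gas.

11500 J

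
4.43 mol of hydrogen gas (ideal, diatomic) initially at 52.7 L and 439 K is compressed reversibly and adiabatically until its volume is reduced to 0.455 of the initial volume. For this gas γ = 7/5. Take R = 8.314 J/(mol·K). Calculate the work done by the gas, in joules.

-15000 J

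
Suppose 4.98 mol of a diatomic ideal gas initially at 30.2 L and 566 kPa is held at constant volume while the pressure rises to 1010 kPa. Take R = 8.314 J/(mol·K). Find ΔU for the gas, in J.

T₁ = P₁V₁/(nR) = 566×30.2/(4.98×8.314) = 413 K.
Isochoric: V stays 30.2 L; P/T = const ⇒ T₂ = 737 K, P₂ = 1010 kPa.
For an ideal gas ΔU = nCvΔT with Cv = (5/2)R = 20.8 J/(mol·K).
ΔU = 4.98×20.8×(737−413) = 33500 J.

33500 J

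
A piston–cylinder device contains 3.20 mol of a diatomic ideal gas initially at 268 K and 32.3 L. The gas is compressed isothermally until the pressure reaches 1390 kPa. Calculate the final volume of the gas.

5.13 L

P₁ = nRT₁/V₁ = 3.20×8.314×268/32.3 = 221 kPa.
Isothermal: T stays 268 K; PV = const ⇒ V₂ = 5.13 L, P₂ = 1390 kPa.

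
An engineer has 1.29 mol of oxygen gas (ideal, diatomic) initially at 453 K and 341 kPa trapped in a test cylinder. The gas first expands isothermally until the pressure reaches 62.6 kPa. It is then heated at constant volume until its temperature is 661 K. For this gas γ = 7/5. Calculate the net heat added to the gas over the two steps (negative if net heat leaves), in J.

V₁ = nRT₁/P₁ = 1.29×8.314×453/341 = 14.2 L.
Step 1 — Isothermal: T stays 453 K; PV = const ⇒ V₂ = 77.6 L, P₂ = 62.6 kPa.
ΔU = 0 (ideal gas, T constant).
W = nRT ln(V₂/V₁) = 1.29×8.314×453×ln(5.45) = 8240 J.
Q = ΔU + W = 8240 J.
State after step 1: P = 62.6 kPa, V = 77.6 L, T = 453 K.
Step 2 — Isochoric: V stays 77.6 L; P/T = const ⇒ T₂ = 661 K, P₂ = 91.3 kPa.
W = 0 (no volume change).
ΔU = nCvΔT = 1.29×20.8×(661−453) = 5580 J.
Q = ΔU = 5580 J.
Net over both steps: W = 8240 J, Q = 13800 J, ΔU = 5580 J.

13800 J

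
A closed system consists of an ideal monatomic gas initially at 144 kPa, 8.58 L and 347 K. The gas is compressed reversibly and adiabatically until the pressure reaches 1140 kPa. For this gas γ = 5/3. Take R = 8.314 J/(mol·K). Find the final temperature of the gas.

794 K

Adiabatic: T₂/T₁ = (P₂/P₁)^((γ−1)/γ) ⇒ T₂ = 347×(7.92)^0.400 = 794 K; V₂ = 2.48 L.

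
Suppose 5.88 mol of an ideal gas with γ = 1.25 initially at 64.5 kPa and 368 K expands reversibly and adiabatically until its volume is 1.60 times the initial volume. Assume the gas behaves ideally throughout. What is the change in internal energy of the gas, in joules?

V₁ = nRT₁/P₁ = 5.88×8.314×368/64.5 = 279 L.
Adiabatic: TV^(γ−1) = const ⇒ T₂ = 368×(0.625)^0.250 = 327 K; PV^γ = const ⇒ P₂ = 35.8 kPa.
For an ideal gas ΔU = nCvΔT with Cv = R/(γ−1) = 33.3 J/(mol·K).
ΔU = 5.88×33.3×(327−368) = -7980 J.

-7980 J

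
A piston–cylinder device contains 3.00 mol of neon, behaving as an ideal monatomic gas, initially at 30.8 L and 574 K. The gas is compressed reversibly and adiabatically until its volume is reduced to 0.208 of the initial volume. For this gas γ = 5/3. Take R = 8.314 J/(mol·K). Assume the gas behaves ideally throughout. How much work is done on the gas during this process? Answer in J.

P₁ = nRT₁/V₁ = 3.00×8.314×574/30.8 = 465 kPa.
Adiabatic: TV^(γ−1) = const ⇒ T₂ = 574×(4.81)^0.667 = 1640 K; PV^γ = const ⇒ P₂ = 6370 kPa.
ΔU = nCvΔT = 3.00×12.5×(1640−574) = 39700 J.
Q = 0 for an adiabatic process, so W = −ΔU = -39700 J.
Work done on the gas = −W_by = 39700 J.

39700 J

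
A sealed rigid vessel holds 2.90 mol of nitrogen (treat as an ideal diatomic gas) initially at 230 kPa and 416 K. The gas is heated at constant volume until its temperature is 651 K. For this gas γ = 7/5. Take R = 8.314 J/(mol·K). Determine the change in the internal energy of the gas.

14200 J

V₁ = nRT₁/P₁ = 2.90×8.314×416/230 = 43.6 L.
Isochoric: V stays 43.6 L; P/T = const ⇒ T₂ = 651 K, P₂ = 360 kPa.
For an ideal gas ΔU = nCvΔT with Cv = (5/2)R = 20.8 J/(mol·K).
ΔU = 2.90×20.8×(651−416) = 14200 J.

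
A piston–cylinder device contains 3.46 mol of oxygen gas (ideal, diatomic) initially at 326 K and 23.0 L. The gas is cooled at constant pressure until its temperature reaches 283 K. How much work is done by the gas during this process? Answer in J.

P₁ = nRT₁/V₁ = 3.46×8.314×326/23.0 = 408 kPa.
Isobaric: P stays 408 kPa; V/T = const ⇒ T₂ = 283 K, V₂ = 20.0 L.
W = PΔV = 408×(20.0−23.0) kPa·L = -1240 J.

-1240 J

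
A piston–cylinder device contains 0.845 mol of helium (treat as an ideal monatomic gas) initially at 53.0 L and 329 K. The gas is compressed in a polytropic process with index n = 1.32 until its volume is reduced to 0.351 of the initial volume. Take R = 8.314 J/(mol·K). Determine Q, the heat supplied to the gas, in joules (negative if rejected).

-1490 J

P₁ = nRT₁/V₁ = 0.845×8.314×329/53.0 = 43.6 kPa.
Polytropic n=1.32: T₂ = T₁(V₁/V₂)^(n−1) = 329×(2.85)^0.32 = 460 K; P₂ = P₁(V₁/V₂)^n = 174 kPa.
W = (P₁V₁−P₂V₂)/(n−1) = (43.6×53.0−174×18.6)/0.32 = -2870 J.
ΔU = nCvΔT = 0.845×12.5×(460−329) = 1380 J.
Q = ΔU + W = -1490 J.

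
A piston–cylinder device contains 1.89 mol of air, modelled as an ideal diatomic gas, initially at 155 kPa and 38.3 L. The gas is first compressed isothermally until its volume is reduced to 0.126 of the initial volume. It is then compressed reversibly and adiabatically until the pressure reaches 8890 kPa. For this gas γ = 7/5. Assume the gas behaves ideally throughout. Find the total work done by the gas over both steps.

T₁ = P₁V₁/(nR) = 155×38.3/(1.89×8.314) = 378 K.
Step 1 — Isothermal: T stays 378 K; PV = const ⇒ V₂ = 4.83 L, P₂ = 1230 kPa.
ΔU = 0 (ideal gas, T constant).
W = nRT ln(V₂/V₁) = 1.89×8.314×378×ln(0.126) = -12300 J.
Q = ΔU + W = -12300 J.
State after step 1: P = 1230 kPa, V = 4.83 L, T = 378 K.
Step 2 — Adiabatic: T₂/T₁ = (P₂/P₁)^((γ−1)/γ) ⇒ T₂ = 378×(7.23)^0.286 = 665 K; V₂ = 1.18 L.
ΔU = nCvΔT = 1.89×20.8×(665−378) = 11300 J.
Q = 0 for an adiabatic process, so W = −ΔU = -11300 J.
Net over both steps: W = -23600 J, Q = -12300 J, ΔU = 11300 J.

-23600 J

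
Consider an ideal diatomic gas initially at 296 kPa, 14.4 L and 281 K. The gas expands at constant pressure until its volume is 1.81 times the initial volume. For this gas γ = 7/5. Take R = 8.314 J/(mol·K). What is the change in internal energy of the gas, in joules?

8630 J

n = P₁V₁/(RT₁) = 296×14.4/(8.314×281) = 1.82 mol.
Isobaric: P stays 296 kPa; V/T = const ⇒ T₂ = 509 K, V₂ = 26.1 L.
For an ideal gas ΔU = nCvΔT with Cv = (5/2)R = 20.8 J/(mol·K).
ΔU = 1.82×20.8×(509−281) = 8630 J.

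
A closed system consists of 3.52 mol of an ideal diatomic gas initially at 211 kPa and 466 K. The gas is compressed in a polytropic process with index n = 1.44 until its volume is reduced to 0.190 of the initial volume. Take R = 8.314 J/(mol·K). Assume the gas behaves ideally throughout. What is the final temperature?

968 K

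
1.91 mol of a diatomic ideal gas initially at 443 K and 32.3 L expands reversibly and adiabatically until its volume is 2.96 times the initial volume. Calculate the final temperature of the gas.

P₁ = nRT₁/V₁ = 1.91×8.314×443/32.3 = 218 kPa.
Adiabatic: TV^(γ−1) = const ⇒ T₂ = 443×(0.338)^0.400 = 287 K; PV^γ = const ⇒ P₂ = 47.7 kPa.

287 K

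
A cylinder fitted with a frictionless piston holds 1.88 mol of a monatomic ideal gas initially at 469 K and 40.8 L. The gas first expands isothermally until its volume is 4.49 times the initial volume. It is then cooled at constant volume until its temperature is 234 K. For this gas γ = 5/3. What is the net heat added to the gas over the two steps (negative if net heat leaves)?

5500 J

P₁ = nRT₁/V₁ = 1.88×8.314×469/40.8 = 180 kPa.
Step 1 — Isothermal: T stays 469 K; PV = const ⇒ V₂ = 183 L, P₂ = 40.0 kPa.
ΔU = 0 (ideal gas, T constant).
W = nRT ln(V₂/V₁) = 1.88×8.314×469×ln(4.49) = 11000 J.
Q = ΔU + W = 11000 J.
State after step 1: P = 40.0 kPa, V = 183 L, T = 469 K.
Step 2 — Isochoric: V stays 183 L; P/T = const ⇒ T₂ = 234 K, P₂ = 20.0 kPa.
W = 0 (no volume change).
ΔU = nCvΔT = 1.88×12.5×(234−469) = -5510 J.
Q = ΔU = -5510 J.
Net over both steps: W = 11000 J, Q = 5500 J, ΔU = -5510 J.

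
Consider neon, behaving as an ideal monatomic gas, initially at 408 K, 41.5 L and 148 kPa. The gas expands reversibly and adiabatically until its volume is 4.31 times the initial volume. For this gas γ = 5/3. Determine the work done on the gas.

n = P₁V₁/(RT₁) = 148×41.5/(8.314×408) = 1.81 mol.
Adiabatic: TV^(γ−1) = const ⇒ T₂ = 408×(0.232)^0.667 = 154 K; PV^γ = const ⇒ P₂ = 13.0 kPa.
ΔU = nCvΔT = 1.81×12.5×(154−408) = -5730 J.
Q = 0 for an adiabatic process, so W = −ΔU = 5730 J.
Work done on the gas = −W_by = -5730 J.

-5730 J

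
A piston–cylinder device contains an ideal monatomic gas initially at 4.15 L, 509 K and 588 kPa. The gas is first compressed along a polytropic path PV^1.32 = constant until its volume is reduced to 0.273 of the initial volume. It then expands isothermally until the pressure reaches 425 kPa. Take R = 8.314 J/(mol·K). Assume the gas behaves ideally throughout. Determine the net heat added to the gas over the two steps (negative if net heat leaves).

n = P₁V₁/(RT₁) = 588×4.15/(8.314×509) = 0.577 mol.
Step 1 — Polytropic n=1.32: T₂ = T₁(V₁/V₂)^(n−1) = 509×(3.66)^0.32 = 771 K; P₂ = P₁(V₁/V₂)^n = 3260 kPa.
W = (P₁V₁−P₂V₂)/(n−1) = (588×4.15−3260×1.13)/0.32 = -3930 J.
ΔU = nCvΔT = 0.577×12.5×(771−509) = 1890 J.
Q = ΔU + W = -2040 J.
State after step 1: P = 3260 kPa, V = 1.13 L, T = 771 K.
Step 2 — Isothermal: T stays 771 K; PV = const ⇒ V₂ = 8.70 L, P₂ = 425 kPa.
ΔU = 0 (ideal gas, T constant).
W = nRT ln(V₂/V₁) = 0.577×8.314×771×ln(7.68) = 7540 J.
Q = ΔU + W = 7540 J.
Net over both steps: W = 3610 J, Q = 5490 J, ΔU = 1890 J.

5490 J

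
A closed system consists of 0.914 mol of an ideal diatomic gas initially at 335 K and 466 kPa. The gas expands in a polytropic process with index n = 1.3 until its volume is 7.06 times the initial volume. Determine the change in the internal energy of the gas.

-2820 J

V₁ = nRT₁/P₁ = 0.914×8.314×335/466 = 5.46 L.
Polytropic n=1.3: T₂ = T₁(V₁/V₂)^(n−1) = 335×(0.142)^0.30 = 186 K; P₂ = P₁(V₁/V₂)^n = 36.7 kPa.
For an ideal gas ΔU = nCvΔT with Cv = (5/2)R = 20.8 J/(mol·K).
ΔU = 0.914×20.8×(186−335) = -2820 J.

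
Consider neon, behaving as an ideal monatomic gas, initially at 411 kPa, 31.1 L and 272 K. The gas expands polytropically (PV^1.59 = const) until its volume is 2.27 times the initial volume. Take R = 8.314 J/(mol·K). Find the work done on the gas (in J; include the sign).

-8310 J

n = P₁V₁/(RT₁) = 411×31.1/(8.314×272) = 5.65 mol.
Polytropic n=1.59: T₂ = T₁(V₁/V₂)^(n−1) = 272×(0.441)^0.59 = 168 K; P₂ = P₁(V₁/V₂)^n = 112 kPa.
W = (P₁V₁−P₂V₂)/(n−1) = (411×31.1−112×70.6)/0.59 = 8310 J.
Work done on the gas = −W_by = -8310 J.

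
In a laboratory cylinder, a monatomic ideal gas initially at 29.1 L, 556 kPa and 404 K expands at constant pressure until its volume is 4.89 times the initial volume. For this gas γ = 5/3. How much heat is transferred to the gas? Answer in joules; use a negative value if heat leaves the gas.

157000 J

n = P₁V₁/(RT₁) = 556×29.1/(8.314×404) = 4.82 mol.
Isobaric: P stays 556 kPa; V/T = const ⇒ T₂ = 1980 K, V₂ = 142 L.
W = PΔV = 556×(142−29.1) kPa·L = 62900 J.
ΔU = nCvΔT = 4.82×12.5×(1980−404) = 94400 J.
Q = ΔU + W = nCpΔT = 157000 J.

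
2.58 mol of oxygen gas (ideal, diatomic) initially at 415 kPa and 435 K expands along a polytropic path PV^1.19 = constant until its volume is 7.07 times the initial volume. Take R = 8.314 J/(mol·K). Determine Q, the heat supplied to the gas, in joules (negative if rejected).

V₁ = nRT₁/P₁ = 2.58×8.314×435/415 = 22.5 L.
Polytropic n=1.19: T₂ = T₁(V₁/V₂)^(n−1) = 435×(0.141)^0.19 = 300 K; P₂ = P₁(V₁/V₂)^n = 40.5 kPa.
W = (P₁V₁−P₂V₂)/(n−1) = (415×22.5−40.5×159)/0.19 = 15200 J.
ΔU = nCvΔT = 2.58×20.8×(300−435) = -7240 J.
Q = ΔU + W = 8000 J.

8000 J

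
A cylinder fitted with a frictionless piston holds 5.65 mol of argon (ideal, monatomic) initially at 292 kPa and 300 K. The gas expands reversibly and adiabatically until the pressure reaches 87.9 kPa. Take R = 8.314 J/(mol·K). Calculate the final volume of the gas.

V₁ = nRT₁/P₁ = 5.65×8.314×300/292 = 48.3 L.
Adiabatic: T₂/T₁ = (P₂/P₁)^((γ−1)/γ) ⇒ T₂ = 300×(0.301)^0.400 = 186 K; V₂ = 99.2 L.

99.2 L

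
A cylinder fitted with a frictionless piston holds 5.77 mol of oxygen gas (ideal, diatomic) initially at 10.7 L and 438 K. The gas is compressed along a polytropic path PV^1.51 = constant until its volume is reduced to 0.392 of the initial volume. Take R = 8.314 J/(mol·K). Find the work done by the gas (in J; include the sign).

-25200 J

P₁ = nRT₁/V₁ = 5.77×8.314×438/10.7 = 1960 kPa.
Polytropic n=1.51: T₂ = T₁(V₁/V₂)^(n−1) = 438×(2.55)^0.51 = 706 K; P₂ = P₁(V₁/V₂)^n = 8080 kPa.
W = (P₁V₁−P₂V₂)/(n−1) = (1960×10.7−8080×4.19)/0.51 = -25200 J.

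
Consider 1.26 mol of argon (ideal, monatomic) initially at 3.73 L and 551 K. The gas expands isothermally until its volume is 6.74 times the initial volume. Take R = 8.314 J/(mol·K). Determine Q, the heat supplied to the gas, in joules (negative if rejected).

11000 J

P₁ = nRT₁/V₁ = 1.26×8.314×551/3.73 = 1550 kPa.
Isothermal: T stays 551 K; PV = const ⇒ V₂ = 25.1 L, P₂ = 230 kPa.
ΔU = 0 (ideal gas, T constant).
W = nRT ln(V₂/V₁) = 1.26×8.314×551×ln(6.74) = 11000 J.
Q = ΔU + W = 11000 J.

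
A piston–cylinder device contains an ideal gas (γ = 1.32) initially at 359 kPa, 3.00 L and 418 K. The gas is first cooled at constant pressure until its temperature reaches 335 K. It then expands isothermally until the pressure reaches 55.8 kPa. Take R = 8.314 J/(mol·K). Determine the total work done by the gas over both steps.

1390 J

n = P₁V₁/(RT₁) = 359×3.00/(8.314×418) = 0.310 mol.
Step 1 — Isobaric: P stays 359 kPa; V/T = const ⇒ T₂ = 335 K, V₂ = 2.40 L.
W = PΔV = 359×(2.40−3.00) kPa·L = -214 J.
ΔU = nCvΔT = 0.310×26.0×(335−418) = -668 J.
Q = ΔU + W = nCpΔT = -882 J.
State after step 1: P = 359 kPa, V = 2.40 L, T = 335 K.
Step 2 — Isothermal: T stays 335 K; PV = const ⇒ V₂ = 15.5 L, P₂ = 55.8 kPa.
ΔU = 0 (ideal gas, T constant).
W = nRT ln(V₂/V₁) = 0.310×8.314×335×ln(6.43) = 1610 J.
Q = ΔU + W = 1610 J.
Net over both steps: W = 1390 J, Q = 725 J, ΔU = -668 J.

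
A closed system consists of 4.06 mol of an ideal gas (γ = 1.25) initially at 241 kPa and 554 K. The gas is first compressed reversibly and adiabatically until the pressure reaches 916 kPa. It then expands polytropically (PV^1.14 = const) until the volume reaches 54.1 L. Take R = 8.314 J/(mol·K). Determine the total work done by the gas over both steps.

V₁ = nRT₁/P₁ = 4.06×8.314×554/241 = 77.6 L.
Step 1 — Adiabatic: T₂/T₁ = (P₂/P₁)^((γ−1)/γ) ⇒ T₂ = 554×(3.80)^0.200 = 724 K; V₂ = 26.7 L.
ΔU = nCvΔT = 4.06×33.3×(724−554) = 22900 J.
Q = 0 for an adiabatic process, so W = −ΔU = -22900 J.
State after step 1: P = 916 kPa, V = 26.7 L, T = 724 K.
Step 2 — Polytropic n=1.14: T₂ = T₁(V₁/V₂)^(n−1) = 724×(0.493)^0.14 = 655 K; P₂ = P₁(V₁/V₂)^n = 409 kPa.
W = (P₁V₁−P₂V₂)/(n−1) = (916×26.7−409×54.1)/0.14 = 16500 J.
ΔU = nCvΔT = 4.06×33.3×(655−724) = -9210 J.
Q = ΔU + W = 7240 J.
Net over both steps: W = -6440 J, Q = 7240 J, ΔU = 13700 J.

-6440 J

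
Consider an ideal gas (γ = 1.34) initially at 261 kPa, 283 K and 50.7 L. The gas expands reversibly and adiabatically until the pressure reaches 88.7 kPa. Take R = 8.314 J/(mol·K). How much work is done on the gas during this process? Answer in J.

-9320 J

n = P₁V₁/(RT₁) = 261×50.7/(8.314×283) = 5.62 mol.
Adiabatic: T₂/T₁ = (P₂/P₁)^((γ−1)/γ) ⇒ T₂ = 283×(0.340)^0.254 = 215 K; V₂ = 113 L.
ΔU = nCvΔT = 5.62×24.5×(215−283) = -9320 J.
Q = 0 for an adiabatic process, so W = −ΔU = 9320 J.
Work done on the gas = −W_by = -9320 J.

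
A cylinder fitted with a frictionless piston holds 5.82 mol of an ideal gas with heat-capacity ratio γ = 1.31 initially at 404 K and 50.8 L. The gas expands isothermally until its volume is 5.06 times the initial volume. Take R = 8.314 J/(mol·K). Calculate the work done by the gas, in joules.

31700 J

P₁ = nRT₁/V₁ = 5.82×8.314×404/50.8 = 385 kPa.
Isothermal: T stays 404 K; PV = const ⇒ V₂ = 257 L, P₂ = 76.1 kPa.
W = nRT ln(V₂/V₁) = 5.82×8.314×404×ln(5.06) = 31700 J.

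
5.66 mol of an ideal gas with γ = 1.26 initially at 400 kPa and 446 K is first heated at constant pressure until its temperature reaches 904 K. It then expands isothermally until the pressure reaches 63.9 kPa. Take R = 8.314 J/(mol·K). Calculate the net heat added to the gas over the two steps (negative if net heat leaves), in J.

182000 J

V₁ = nRT₁/P₁ = 5.66×8.314×446/400 = 52.5 L.
Step 1 — Isobaric: P stays 400 kPa; V/T = const ⇒ T₂ = 904 K, V₂ = 106 L.
W = PΔV = 400×(106−52.5) kPa·L = 21600 J.
ΔU = nCvΔT = 5.66×32.0×(904−446) = 82900 J.
Q = ΔU + W = nCpΔT = 104000 J.
State after step 1: P = 400 kPa, V = 106 L, T = 904 K.
Step 2 — Isothermal: T stays 904 K; PV = const ⇒ V₂ = 666 L, P₂ = 63.9 kPa.
ΔU = 0 (ideal gas, T constant).
W = nRT ln(V₂/V₁) = 5.66×8.314×904×ln(6.26) = 78000 J.
Q = ΔU + W = 78000 J.
Net over both steps: W = 99600 J, Q = 182000 J, ΔU = 82900 J.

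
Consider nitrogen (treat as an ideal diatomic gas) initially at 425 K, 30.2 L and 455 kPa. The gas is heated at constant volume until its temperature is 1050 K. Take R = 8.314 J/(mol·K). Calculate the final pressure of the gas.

Isochoric: V stays 30.2 L; P/T = const ⇒ T₂ = 1050 K, P₂ = 1120 kPa.

1120 kPa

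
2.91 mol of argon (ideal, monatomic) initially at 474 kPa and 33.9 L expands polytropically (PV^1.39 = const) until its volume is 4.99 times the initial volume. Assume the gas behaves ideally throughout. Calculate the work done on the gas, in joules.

T₁ = P₁V₁/(nR) = 474×33.9/(2.91×8.314) = 664 K.
Polytropic n=1.39: T₂ = T₁(V₁/V₂)^(n−1) = 664×(0.200)^0.39 = 355 K; P₂ = P₁(V₁/V₂)^n = 50.7 kPa.
W = (P₁V₁−P₂V₂)/(n−1) = (474×33.9−50.7×169)/0.39 = 19200 J.
Work done on the gas = −W_by = -19200 J.

-19200 J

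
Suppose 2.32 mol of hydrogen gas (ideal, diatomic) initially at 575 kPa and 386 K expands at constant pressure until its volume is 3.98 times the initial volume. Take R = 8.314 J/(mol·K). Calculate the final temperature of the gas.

V₁ = nRT₁/P₁ = 2.32×8.314×386/575 = 12.9 L.
Isobaric: P stays 575 kPa; V/T = const ⇒ T₂ = 1540 K, V₂ = 51.5 L.

1540 K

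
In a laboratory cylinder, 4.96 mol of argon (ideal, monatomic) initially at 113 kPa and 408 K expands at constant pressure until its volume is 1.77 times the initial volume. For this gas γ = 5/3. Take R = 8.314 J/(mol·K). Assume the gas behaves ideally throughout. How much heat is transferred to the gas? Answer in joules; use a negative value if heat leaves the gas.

V₁ = nRT₁/P₁ = 4.96×8.314×408/113 = 149 L.
Isobaric: P stays 113 kPa; V/T = const ⇒ T₂ = 722 K, V₂ = 264 L.
W = PΔV = 113×(264−149) kPa·L = 13000 J.
ΔU = nCvΔT = 4.96×12.5×(722−408) = 19400 J.
Q = ΔU + W = nCpΔT = 32400 J.

32400 J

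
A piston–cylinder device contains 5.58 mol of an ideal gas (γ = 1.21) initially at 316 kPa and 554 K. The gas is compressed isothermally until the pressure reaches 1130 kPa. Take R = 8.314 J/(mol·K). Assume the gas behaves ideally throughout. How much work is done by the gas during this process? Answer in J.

-32700 J

V₁ = nRT₁/P₁ = 5.58×8.314×554/316 = 81.3 L.
Isothermal: T stays 554 K; PV = const ⇒ V₂ = 22.7 L, P₂ = 1130 kPa.
W = nRT ln(V₂/V₁) = 5.58×8.314×554×ln(0.280) = -32700 J.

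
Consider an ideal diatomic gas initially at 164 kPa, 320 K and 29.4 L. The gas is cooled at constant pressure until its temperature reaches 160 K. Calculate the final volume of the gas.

14.7 L

Isobaric: P stays 164 kPa; V/T = const ⇒ T₂ = 160 K, V₂ = 14.7 L.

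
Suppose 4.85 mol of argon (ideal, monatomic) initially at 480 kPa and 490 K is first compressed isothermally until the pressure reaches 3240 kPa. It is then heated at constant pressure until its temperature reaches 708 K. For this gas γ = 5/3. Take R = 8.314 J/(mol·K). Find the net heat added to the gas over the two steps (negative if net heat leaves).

V₁ = nRT₁/P₁ = 4.85×8.314×490/480 = 41.2 L.
Step 1 — Isothermal: T stays 490 K; PV = const ⇒ V₂ = 6.10 L, P₂ = 3240 kPa.
ΔU = 0 (ideal gas, T constant).
W = nRT ln(V₂/V₁) = 4.85×8.314×490×ln(0.148) = -37700 J.
Q = ΔU + W = -37700 J.
State after step 1: P = 3240 kPa, V = 6.10 L, T = 490 K.
Step 2 — Isobaric: P stays 3240 kPa; V/T = const ⇒ T₂ = 708 K, V₂ = 8.81 L.
W = PΔV = 3240×(8.81−6.10) kPa·L = 8790 J.
ΔU = nCvΔT = 4.85×12.5×(708−490) = 13200 J.
Q = ΔU + W = nCpΔT = 22000 J.
Net over both steps: W = -28900 J, Q = -15800 J, ΔU = 13200 J.

-15800 J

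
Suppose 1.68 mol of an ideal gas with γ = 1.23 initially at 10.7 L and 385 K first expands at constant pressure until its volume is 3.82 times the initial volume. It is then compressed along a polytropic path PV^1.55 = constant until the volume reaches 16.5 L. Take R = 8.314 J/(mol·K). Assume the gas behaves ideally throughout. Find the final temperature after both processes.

P₁ = nRT₁/V₁ = 1.68×8.314×385/10.7 = 503 kPa.
Step 1 — Isobaric: P stays 503 kPa; V/T = const ⇒ T₂ = 1470 K, V₂ = 40.9 L.
W = PΔV = 503×(40.9−10.7) kPa·L = 15200 J.
ΔU = nCvΔT = 1.68×36.1×(1470−385) = 65900 J.
Q = ΔU + W = nCpΔT = 81100 J.
State after step 1: P = 503 kPa, V = 40.9 L, T = 1470 K.
Step 2 — Polytropic n=1.55: T₂ = T₁(V₁/V₂)^(n−1) = 1470×(2.48)^0.55 = 2420 K; P₂ = P₁(V₁/V₂)^n = 2050 kPa.
W = (P₁V₁−P₂V₂)/(n−1) = (503×40.9−2050×16.5)/0.55 = -24200 J.
ΔU = nCvΔT = 1.68×36.1×(2420−1470) = 57800 J.
Q = ΔU + W = 33600 J.
Net over both steps: W = -9000 J, Q = 115000 J, ΔU = 124000 J.

2420 K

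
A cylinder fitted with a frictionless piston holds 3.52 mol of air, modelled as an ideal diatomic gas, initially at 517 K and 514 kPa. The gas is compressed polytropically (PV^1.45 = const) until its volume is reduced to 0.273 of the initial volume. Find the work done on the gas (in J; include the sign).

26700 J

V₁ = nRT₁/P₁ = 3.52×8.314×517/514 = 29.4 L.
Polytropic n=1.45: T₂ = T₁(V₁/V₂)^(n−1) = 517×(3.66)^0.45 = 927 K; P₂ = P₁(V₁/V₂)^n = 3380 kPa.
W = (P₁V₁−P₂V₂)/(n−1) = (514×29.4−3380×8.04)/0.45 = -26700 J.
Work done on the gas = −W_by = 26700 J.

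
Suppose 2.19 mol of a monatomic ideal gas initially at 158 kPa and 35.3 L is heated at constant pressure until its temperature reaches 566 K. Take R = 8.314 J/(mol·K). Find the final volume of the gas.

T₁ = P₁V₁/(nR) = 158×35.3/(2.19×8.314) = 306 K.
Isobaric: P stays 158 kPa; V/T = const ⇒ T₂ = 566 K, V₂ = 65.2 L.

65.2 L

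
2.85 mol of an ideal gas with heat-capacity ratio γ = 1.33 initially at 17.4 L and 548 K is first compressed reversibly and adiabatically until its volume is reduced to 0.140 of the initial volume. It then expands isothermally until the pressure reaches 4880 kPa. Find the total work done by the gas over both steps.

-17600 J

P₁ = nRT₁/V₁ = 2.85×8.314×548/17.4 = 746 kPa.
Step 1 — Adiabatic: TV^(γ−1) = const ⇒ T₂ = 548×(7.14)^0.330 = 1050 K; PV^γ = const ⇒ P₂ = 10200 kPa.
ΔU = nCvΔT = 2.85×25.2×(1050−548) = 35900 J.
Q = 0 for an adiabatic process, so W = −ΔU = -35900 J.
State after step 1: P = 10200 kPa, V = 2.44 L, T = 1050 K.
Step 2 — Isothermal: T stays 1050 K; PV = const ⇒ V₂ = 5.09 L, P₂ = 4880 kPa.
ΔU = 0 (ideal gas, T constant).
W = nRT ln(V₂/V₁) = 2.85×8.314×1050×ln(2.09) = 18300 J.
Q = ΔU + W = 18300 J.
Net over both steps: W = -17600 J, Q = 18300 J, ΔU = 35900 J.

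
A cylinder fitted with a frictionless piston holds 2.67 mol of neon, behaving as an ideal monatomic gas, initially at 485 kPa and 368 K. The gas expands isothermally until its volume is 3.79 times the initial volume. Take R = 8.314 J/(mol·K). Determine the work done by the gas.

V₁ = nRT₁/P₁ = 2.67×8.314×368/485 = 16.8 L.
Isothermal: T stays 368 K; PV = const ⇒ V₂ = 63.8 L, P₂ = 128 kPa.
W = nRT ln(V₂/V₁) = 2.67×8.314×368×ln(3.79) = 10900 J.

10900 J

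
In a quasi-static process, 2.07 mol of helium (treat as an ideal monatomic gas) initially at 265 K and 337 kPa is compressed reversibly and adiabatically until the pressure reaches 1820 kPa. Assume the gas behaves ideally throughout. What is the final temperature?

520 K

V₁ = nRT₁/P₁ = 2.07×8.314×265/337 = 13.5 L.
Adiabatic: T₂/T₁ = (P₂/P₁)^((γ−1)/γ) ⇒ T₂ = 265×(5.40)^0.400 = 520 K; V₂ = 4.92 L.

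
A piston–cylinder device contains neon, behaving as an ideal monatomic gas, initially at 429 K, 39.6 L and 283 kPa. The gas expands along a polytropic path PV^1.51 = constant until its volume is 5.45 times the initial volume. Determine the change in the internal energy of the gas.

n = P₁V₁/(RT₁) = 283×39.6/(8.314×429) = 3.14 mol.
Polytropic n=1.51: T₂ = T₁(V₁/V₂)^(n−1) = 429×(0.183)^0.51 = 181 K; P₂ = P₁(V₁/V₂)^n = 21.9 kPa.
For an ideal gas ΔU = nCvΔT with Cv = (3/2)R = 12.5 J/(mol·K).
ΔU = 3.14×12.5×(181−429) = -9730 J.

-9730 J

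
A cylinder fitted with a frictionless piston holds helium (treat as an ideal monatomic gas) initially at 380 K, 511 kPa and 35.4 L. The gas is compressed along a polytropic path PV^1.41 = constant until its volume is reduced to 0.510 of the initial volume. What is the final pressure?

1320 kPa

Polytropic n=1.41: T₂ = T₁(V₁/V₂)^(n−1) = 380×(1.96)^0.41 = 501 K; P₂ = P₁(V₁/V₂)^n = 1320 kPa.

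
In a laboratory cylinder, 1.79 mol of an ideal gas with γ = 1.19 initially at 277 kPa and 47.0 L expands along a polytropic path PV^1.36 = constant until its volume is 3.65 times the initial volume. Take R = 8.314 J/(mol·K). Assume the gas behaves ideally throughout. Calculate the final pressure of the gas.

47.6 kPa

T₁ = P₁V₁/(nR) = 277×47.0/(1.79×8.314) = 875 K.
Polytropic n=1.36: T₂ = T₁(V₁/V₂)^(n−1) = 875×(0.274)^0.36 = 549 K; P₂ = P₁(V₁/V₂)^n = 47.6 kPa.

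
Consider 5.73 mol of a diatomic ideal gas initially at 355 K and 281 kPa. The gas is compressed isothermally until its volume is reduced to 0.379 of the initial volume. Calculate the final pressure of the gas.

V₁ = nRT₁/P₁ = 5.73×8.314×355/281 = 60.2 L.
Isothermal: T stays 355 K; PV = const ⇒ V₂ = 22.8 L, P₂ = 741 kPa.

741 kPa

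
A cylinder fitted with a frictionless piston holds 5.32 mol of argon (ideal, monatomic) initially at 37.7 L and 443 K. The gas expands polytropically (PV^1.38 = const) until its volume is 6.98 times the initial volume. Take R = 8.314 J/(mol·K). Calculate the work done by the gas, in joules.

26900 J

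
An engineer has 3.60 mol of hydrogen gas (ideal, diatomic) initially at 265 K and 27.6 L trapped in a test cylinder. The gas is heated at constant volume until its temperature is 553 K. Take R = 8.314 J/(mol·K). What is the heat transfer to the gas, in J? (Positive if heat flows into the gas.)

P₁ = nRT₁/V₁ = 3.60×8.314×265/27.6 = 287 kPa.
Isochoric: V stays 27.6 L; P/T = const ⇒ T₂ = 553 K, P₂ = 600 kPa.
W = 0 (no volume change).
ΔU = nCvΔT = 3.60×20.8×(553−265) = 21500 J.
Q = ΔU = 21500 J.

21500 J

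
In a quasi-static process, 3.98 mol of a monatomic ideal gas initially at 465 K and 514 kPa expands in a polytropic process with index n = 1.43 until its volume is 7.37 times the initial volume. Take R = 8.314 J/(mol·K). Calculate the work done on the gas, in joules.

-20600 J

V₁ = nRT₁/P₁ = 3.98×8.314×465/514 = 29.9 L.
Polytropic n=1.43: T₂ = T₁(V₁/V₂)^(n−1) = 465×(0.136)^0.43 = 197 K; P₂ = P₁(V₁/V₂)^n = 29.5 kPa.
W = (P₁V₁−P₂V₂)/(n−1) = (514×29.9−29.5×221)/0.43 = 20600 J.
Work done on the gas = −W_by = -20600 J.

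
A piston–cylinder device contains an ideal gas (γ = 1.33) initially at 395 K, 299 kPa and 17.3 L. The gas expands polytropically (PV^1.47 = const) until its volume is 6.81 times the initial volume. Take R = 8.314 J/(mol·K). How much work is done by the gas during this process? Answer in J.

n = P₁V₁/(RT₁) = 299×17.3/(8.314×395) = 1.58 mol.
Polytropic n=1.47: T₂ = T₁(V₁/V₂)^(n−1) = 395×(0.147)^0.47 = 160 K; P₂ = P₁(V₁/V₂)^n = 17.8 kPa.
W = (P₁V₁−P₂V₂)/(n−1) = (299×17.3−17.8×118)/0.47 = 6540 J.

6540 J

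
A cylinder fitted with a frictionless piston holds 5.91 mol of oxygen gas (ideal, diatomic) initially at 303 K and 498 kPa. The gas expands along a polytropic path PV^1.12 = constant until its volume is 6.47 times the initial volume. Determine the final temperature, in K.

V₁ = nRT₁/P₁ = 5.91×8.314×303/498 = 29.9 L.
Polytropic n=1.12: T₂ = T₁(V₁/V₂)^(n−1) = 303×(0.155)^0.12 = 242 K; P₂ = P₁(V₁/V₂)^n = 61.5 kPa.

242 K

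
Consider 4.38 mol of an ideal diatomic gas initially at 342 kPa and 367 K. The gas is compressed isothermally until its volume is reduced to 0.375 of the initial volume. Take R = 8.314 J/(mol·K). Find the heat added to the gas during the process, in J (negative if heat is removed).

V₁ = nRT₁/P₁ = 4.38×8.314×367/342 = 39.1 L.
Isothermal: T stays 367 K; PV = const ⇒ V₂ = 14.7 L, P₂ = 912 kPa.
ΔU = 0 (ideal gas, T constant).
W = nRT ln(V₂/V₁) = 4.38×8.314×367×ln(0.375) = -13100 J.
Q = ΔU + W = -13100 J.

-13100 J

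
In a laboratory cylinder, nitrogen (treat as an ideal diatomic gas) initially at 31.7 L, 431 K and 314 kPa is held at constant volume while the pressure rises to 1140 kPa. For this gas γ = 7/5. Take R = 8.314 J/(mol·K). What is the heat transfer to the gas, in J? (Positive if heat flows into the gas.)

n = P₁V₁/(RT₁) = 314×31.7/(8.314×431) = 2.78 mol.
Isochoric: V stays 31.7 L; P/T = const ⇒ T₂ = 1560 K, P₂ = 1140 kPa.
W = 0 (no volume change).
ΔU = nCvΔT = 2.78×20.8×(1560−431) = 65500 J.
Q = ΔU = 65500 J.

65500 J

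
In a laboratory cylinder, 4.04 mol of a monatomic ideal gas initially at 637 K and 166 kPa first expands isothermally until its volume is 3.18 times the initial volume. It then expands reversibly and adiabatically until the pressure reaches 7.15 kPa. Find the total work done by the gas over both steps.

42400 J

V₁ = nRT₁/P₁ = 4.04×8.314×637/166 = 129 L.
Step 1 — Isothermal: T stays 637 K; PV = const ⇒ V₂ = 410 L, P₂ = 52.2 kPa.
ΔU = 0 (ideal gas, T constant).
W = nRT ln(V₂/V₁) = 4.04×8.314×637×ln(3.18) = 24800 J.
Q = ΔU + W = 24800 J.
State after step 1: P = 52.2 kPa, V = 410 L, T = 637 K.
Step 2 — Adiabatic: T₂/T₁ = (P₂/P₁)^((γ−1)/γ) ⇒ T₂ = 637×(0.137)^0.400 = 288 K; V₂ = 1350 L.
ΔU = nCvΔT = 4.04×12.5×(288−637) = -17600 J.
Q = 0 for an adiabatic process, so W = −ΔU = 17600 J.
Net over both steps: W = 42400 J, Q = 24800 J, ΔU = -17600 J.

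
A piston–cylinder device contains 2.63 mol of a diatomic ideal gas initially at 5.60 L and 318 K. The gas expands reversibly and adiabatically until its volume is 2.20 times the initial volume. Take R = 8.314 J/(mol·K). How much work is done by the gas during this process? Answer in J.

P₁ = nRT₁/V₁ = 2.63×8.314×318/5.60 = 1240 kPa.
Adiabatic: TV^(γ−1) = const ⇒ T₂ = 318×(0.455)^0.400 = 232 K; PV^γ = const ⇒ P₂ = 412 kPa.
ΔU = nCvΔT = 2.63×20.8×(232−318) = -4700 J.
Q = 0 for an adiabatic process, so W = −ΔU = 4700 J.

4700 J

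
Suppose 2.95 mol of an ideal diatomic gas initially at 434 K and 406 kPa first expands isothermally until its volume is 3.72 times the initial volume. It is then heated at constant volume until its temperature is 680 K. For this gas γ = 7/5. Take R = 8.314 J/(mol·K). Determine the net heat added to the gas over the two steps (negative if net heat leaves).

V₁ = nRT₁/P₁ = 2.95×8.314×434/406 = 26.2 L.
Step 1 — Isothermal: T stays 434 K; PV = const ⇒ V₂ = 97.5 L, P₂ = 109 kPa.
ΔU = 0 (ideal gas, T constant).
W = nRT ln(V₂/V₁) = 2.95×8.314×434×ln(3.72) = 14000 J.
Q = ΔU + W = 14000 J.
State after step 1: P = 109 kPa, V = 97.5 L, T = 434 K.
Step 2 — Isochoric: V stays 97.5 L; P/T = const ⇒ T₂ = 680 K, P₂ = 171 kPa.
W = 0 (no volume change).
ΔU = nCvΔT = 2.95×20.8×(680−434) = 15100 J.
Q = ΔU = 15100 J.
Net over both steps: W = 14000 J, Q = 29100 J, ΔU = 15100 J.

29100 J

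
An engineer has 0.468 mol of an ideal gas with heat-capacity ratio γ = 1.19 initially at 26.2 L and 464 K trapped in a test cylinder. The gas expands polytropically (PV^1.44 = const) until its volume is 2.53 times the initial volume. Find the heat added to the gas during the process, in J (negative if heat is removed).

-1810 J

P₁ = nRT₁/V₁ = 0.468×8.314×464/26.2 = 68.9 kPa.
Polytropic n=1.44: T₂ = T₁(V₁/V₂)^(n−1) = 464×(0.395)^0.44 = 308 K; P₂ = P₁(V₁/V₂)^n = 18.1 kPa.
W = (P₁V₁−P₂V₂)/(n−1) = (68.9×26.2−18.1×66.3)/0.44 = 1380 J.
ΔU = nCvΔT = 0.468×43.8×(308−464) = -3190 J.
Q = ΔU + W = -1810 J.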